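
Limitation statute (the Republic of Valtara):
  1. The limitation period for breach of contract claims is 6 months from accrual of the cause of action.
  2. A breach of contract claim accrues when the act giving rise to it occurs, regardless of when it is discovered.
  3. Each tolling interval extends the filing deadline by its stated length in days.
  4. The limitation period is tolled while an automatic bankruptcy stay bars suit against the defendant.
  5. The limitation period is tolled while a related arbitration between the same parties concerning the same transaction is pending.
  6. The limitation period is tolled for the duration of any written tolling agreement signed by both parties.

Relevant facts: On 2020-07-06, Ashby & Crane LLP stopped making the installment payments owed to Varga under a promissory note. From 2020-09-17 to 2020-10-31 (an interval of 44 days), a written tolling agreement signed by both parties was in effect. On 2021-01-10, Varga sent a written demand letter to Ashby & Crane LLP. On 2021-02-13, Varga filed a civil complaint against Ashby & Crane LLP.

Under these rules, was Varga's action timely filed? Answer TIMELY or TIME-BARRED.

TIMELY

The cause of action accrued on 2020-07-06, the date of the act.
6 months from 2020-07-06 is 2021-01-06.
Because the written tolling agreement ran from 2020-09-17 to 2020-10-31, the deadline is extended by 44 days to 2021-02-19.
Nothing else in the chronology tolls or restarts the period.
Varga filed on 2021-02-13, before the 2021-02-19 deadline, so the action is timely.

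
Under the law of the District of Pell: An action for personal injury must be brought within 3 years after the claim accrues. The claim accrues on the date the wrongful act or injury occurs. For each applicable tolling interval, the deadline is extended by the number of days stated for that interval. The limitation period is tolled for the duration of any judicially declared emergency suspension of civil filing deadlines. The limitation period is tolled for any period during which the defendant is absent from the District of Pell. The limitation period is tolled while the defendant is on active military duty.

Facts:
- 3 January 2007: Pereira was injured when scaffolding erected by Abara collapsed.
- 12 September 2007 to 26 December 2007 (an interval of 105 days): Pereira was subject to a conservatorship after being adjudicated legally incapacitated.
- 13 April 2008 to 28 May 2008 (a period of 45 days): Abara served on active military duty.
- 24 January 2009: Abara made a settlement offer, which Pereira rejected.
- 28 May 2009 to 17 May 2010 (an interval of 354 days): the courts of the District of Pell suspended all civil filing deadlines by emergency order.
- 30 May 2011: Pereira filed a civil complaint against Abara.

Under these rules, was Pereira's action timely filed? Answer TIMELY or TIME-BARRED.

TIME-BARRED

The claim accrued on 3 January 2007, the date of the act.
3 years from 3 January 2007 is 3 January 2010.
The period was tolled for 45 days by the defendant's active military service (13 April 2008 to 28 May 2008), pushing the deadline to 17 February 2010.
Because the emergency suspension of filing deadlines ran from 28 May 2009 to 17 May 2010, the deadline is extended by 354 days to 6 February 2011.
Although the plaintiff's incapacity ran from 12 September 2007 to 26 December 2007, the stated rules do not make that a tolling event, so it is disregarded.
None of the other events listed affects the running of the period under the stated rules.
The 30 May 2011 filing falls after the 6 February 2011 deadline; the claim is time-barred.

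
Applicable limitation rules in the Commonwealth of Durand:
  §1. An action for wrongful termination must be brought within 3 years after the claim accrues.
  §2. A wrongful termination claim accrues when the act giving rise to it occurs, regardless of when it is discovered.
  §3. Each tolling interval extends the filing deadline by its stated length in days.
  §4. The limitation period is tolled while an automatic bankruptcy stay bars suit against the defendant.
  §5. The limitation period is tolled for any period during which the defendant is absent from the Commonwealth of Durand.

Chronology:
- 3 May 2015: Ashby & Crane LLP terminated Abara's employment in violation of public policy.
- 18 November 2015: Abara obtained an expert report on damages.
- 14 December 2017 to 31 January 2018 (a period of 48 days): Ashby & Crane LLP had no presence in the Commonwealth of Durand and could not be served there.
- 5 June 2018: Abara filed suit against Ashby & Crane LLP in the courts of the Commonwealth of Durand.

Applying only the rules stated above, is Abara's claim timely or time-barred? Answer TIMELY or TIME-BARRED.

The claim accrued on 3 May 2015, when the wrongful act occurred.
The untolled deadline — 3 years after 3 May 2015 — is 3 May 2018.
The defendant's absence from the jurisdiction from 14 December 2017 to 31 January 2018 tolled the period for 48 days, extending the deadline to 20 June 2018.
Nothing else in the chronology tolls or restarts the period.
Abara filed on 5 June 2018, before the 20 June 2018 deadline, so the action is timely.

TIMELY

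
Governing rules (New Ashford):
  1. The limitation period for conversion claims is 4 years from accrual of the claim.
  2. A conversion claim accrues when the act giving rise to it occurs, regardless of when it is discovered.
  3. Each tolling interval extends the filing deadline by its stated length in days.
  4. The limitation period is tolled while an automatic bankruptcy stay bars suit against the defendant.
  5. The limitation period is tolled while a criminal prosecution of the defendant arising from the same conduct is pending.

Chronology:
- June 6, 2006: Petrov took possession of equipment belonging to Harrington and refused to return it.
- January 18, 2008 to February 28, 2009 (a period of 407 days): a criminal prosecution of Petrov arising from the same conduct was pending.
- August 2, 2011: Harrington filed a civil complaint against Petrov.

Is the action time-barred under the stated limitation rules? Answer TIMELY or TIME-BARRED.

TIME-BARRED

The claim accrued on June 6, 2006, the date of the act.
4 years from June 6, 2006 is June 6, 2010.
The period was tolled for 407 days by the pending criminal prosecution (January 18, 2008 to February 28, 2009), pushing the deadline to July 18, 2011.
The August 2, 2011 filing falls after the July 18, 2011 deadline; the claim is time-barred.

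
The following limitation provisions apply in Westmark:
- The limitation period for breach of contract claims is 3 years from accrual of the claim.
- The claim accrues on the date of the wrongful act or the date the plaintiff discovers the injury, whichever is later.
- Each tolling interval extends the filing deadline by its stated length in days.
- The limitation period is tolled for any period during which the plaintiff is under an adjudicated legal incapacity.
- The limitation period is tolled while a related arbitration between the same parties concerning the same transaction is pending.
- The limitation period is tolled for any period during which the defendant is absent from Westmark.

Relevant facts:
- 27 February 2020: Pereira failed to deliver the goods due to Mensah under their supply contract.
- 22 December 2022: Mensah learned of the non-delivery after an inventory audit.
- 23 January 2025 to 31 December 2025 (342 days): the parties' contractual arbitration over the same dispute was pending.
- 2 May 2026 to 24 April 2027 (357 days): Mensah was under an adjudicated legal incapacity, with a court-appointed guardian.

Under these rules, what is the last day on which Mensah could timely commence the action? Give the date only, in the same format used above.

21 November 2027

The claim accrued on 22 December 2022 — the later of the 27 February 2020 act and the 22 December 2022 discovery.
The untolled deadline — 3 years after 22 December 2022 — is 22 December 2025.
The pending related arbitration from 23 January 2025 to 31 December 2025 tolled the period for 342 days, extending the deadline to 29 November 2026.
The plaintiff's legal incapacity from 2 May 2026 to 24 April 2027 tolled the period for 357 days, extending the deadline to 21 November 2027.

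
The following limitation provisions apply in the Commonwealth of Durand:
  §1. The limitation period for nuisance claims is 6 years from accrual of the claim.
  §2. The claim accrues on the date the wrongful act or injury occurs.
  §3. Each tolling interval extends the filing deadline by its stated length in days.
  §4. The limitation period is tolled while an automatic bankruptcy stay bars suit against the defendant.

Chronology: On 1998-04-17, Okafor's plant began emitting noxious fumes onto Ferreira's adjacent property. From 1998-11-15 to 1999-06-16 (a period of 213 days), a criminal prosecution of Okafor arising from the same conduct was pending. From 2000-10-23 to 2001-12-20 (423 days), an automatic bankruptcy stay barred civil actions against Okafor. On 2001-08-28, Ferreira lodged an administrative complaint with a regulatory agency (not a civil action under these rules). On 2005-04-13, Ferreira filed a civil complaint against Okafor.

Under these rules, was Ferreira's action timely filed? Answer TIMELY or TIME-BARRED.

The claim accrued on 1998-04-17, the date of the act.
The untolled deadline — 6 years after 1998-04-17 — is 2004-04-17.
Because the automatic bankruptcy stay ran from 2000-10-23 to 2001-12-20, the deadline is extended by 423 days to 2005-06-14.
The pending criminal prosecution from 1998-11-15 to 1999-06-16 does not toll the period, because no stated rule makes a criminal prosecution a tolling event.
The other events in the timeline have no effect on the limitation period under the stated rules.
Ferreira filed on 2005-04-13, before the 2005-06-14 deadline, so the action is timely.

TIMELY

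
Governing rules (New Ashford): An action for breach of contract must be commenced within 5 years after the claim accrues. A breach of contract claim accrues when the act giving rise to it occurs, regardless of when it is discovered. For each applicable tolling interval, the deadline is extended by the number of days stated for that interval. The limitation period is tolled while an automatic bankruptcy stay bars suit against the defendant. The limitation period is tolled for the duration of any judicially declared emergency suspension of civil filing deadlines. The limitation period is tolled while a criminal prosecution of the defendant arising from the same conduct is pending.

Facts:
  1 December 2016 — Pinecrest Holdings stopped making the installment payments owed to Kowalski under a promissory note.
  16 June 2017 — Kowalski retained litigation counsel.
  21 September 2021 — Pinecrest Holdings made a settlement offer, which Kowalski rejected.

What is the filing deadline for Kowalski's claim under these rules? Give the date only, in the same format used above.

The claim accrued on 1 December 2016, the date of the act.
5 years from 1 December 2016 is 1 December 2021.
The other events in the timeline have no effect on the limitation period under the stated rules.

1 December 2021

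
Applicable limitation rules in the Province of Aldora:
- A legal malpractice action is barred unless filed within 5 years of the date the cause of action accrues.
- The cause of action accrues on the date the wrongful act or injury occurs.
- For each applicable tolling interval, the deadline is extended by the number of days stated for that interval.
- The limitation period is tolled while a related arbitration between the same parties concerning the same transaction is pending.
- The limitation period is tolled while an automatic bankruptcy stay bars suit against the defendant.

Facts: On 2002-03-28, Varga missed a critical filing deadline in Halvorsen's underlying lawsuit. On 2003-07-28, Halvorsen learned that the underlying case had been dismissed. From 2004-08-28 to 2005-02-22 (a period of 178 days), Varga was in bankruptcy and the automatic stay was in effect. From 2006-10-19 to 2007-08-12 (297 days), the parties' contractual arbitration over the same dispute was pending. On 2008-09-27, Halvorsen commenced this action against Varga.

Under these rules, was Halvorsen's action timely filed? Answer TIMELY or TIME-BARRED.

Accrual is governed by the date of the act, so the period began to run on 2002-03-28; the later discovery on 2003-07-28 is irrelevant under the stated rule.
5 years from 2002-03-28 is 2007-03-28.
Because the automatic bankruptcy stay ran from 2004-08-28 to 2005-02-22, the deadline is extended by 178 days to 2007-09-22.
Because the pending related arbitration ran from 2006-10-19 to 2007-08-12, the deadline is extended by 297 days to 2008-07-15.
The 2008-09-27 filing falls after the 2008-07-15 deadline; the claim is time-barred.

TIME-BARRED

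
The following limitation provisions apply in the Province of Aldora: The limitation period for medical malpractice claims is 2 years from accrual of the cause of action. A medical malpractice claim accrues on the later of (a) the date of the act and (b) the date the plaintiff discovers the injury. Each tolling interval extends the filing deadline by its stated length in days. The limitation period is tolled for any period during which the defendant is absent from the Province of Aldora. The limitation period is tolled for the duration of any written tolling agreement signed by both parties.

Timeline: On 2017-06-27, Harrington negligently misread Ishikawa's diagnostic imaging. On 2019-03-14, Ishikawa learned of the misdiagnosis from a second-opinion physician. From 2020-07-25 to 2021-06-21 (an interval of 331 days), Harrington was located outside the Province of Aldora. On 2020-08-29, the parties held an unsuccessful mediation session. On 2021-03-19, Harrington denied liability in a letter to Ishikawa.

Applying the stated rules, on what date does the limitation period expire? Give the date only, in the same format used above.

Taking the later of the act (2017-06-27) and discovery (2019-03-14), the claim accrued on 2019-03-14.
The untolled deadline — 2 years after 2019-03-14 — is 2021-03-14.
Because the defendant's absence from the jurisdiction ran from 2020-07-25 to 2021-06-21, the deadline is extended by 331 days to 2022-02-08.
The other events in the timeline have no effect on the limitation period under the stated rules.

2022-02-08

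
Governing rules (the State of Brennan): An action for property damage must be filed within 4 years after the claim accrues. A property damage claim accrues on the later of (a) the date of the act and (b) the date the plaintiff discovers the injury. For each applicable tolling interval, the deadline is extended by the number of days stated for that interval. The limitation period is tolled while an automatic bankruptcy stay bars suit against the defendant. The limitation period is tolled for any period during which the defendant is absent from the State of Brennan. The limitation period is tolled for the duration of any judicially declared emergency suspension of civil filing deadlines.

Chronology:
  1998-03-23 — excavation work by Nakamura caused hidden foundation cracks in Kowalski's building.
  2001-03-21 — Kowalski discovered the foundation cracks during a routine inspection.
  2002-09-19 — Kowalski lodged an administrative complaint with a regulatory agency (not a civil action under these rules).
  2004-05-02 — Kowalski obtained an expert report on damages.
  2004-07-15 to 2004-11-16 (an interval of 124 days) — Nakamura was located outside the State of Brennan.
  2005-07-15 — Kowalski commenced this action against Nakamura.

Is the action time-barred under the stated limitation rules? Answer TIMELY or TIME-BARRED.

TIMELY

The claim accrued on 2001-03-21 — the later of the 1998-03-23 act and the 2001-03-21 discovery.
Adding the 4 years base period to 2001-03-21 gives a deadline of 2005-03-21, before any tolling.
The period was tolled for 124 days by the defendant's absence from the jurisdiction (2004-07-15 to 2004-11-16), pushing the deadline to 2005-07-23.
None of the other events listed affects the running of the period under the stated rules.
The 2005-07-15 filing precedes the 2005-07-23 deadline; the claim is timely.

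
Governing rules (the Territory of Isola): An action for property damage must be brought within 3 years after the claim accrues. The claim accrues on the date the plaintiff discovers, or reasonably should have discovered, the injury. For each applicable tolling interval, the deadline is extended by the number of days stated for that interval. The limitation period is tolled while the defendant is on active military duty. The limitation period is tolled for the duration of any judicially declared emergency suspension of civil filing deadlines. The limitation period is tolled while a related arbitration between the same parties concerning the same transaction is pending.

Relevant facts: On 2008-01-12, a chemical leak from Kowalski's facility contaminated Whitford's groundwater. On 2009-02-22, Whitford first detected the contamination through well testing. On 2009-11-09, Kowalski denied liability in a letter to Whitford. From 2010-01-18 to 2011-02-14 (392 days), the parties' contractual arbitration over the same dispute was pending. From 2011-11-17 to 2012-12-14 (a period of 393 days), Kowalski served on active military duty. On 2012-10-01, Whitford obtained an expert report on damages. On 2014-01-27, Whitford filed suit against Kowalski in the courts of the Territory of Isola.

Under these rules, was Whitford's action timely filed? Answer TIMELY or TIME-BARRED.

Under the discovery rule, the claim accrued on 2009-02-22, when Whitford discovered the injury — not on the 2008-01-12 date of the underlying act.
The untolled deadline — 3 years after 2009-02-22 — is 2012-02-22.
The pending related arbitration from 2010-01-18 to 2011-02-14 tolled the period for 392 days, extending the deadline to 2013-03-20.
The defendant's active military service from 2011-11-17 to 2012-12-14 tolled the period for 393 days, extending the deadline to 2014-04-17.
Nothing else in the chronology tolls or restarts the period.
Filing on 2014-01-27 beat the 2014-04-17 deadline — the action is timely.

TIMELY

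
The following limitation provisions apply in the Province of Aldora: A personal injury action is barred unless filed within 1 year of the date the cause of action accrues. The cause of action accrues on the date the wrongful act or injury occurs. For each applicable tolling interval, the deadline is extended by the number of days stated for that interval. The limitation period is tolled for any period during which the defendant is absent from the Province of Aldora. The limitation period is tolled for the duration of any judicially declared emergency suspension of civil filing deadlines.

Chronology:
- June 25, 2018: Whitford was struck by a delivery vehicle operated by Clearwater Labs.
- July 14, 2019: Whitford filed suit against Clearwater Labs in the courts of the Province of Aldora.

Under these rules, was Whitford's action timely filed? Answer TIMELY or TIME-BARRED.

The limitation period began to run on June 25, 2018.
Adding the 1 year base period to June 25, 2018 gives a deadline of June 25, 2019, before any tolling.
The July 14, 2019 filing falls after the June 25, 2019 deadline; the claim is time-barred.

TIME-BARRED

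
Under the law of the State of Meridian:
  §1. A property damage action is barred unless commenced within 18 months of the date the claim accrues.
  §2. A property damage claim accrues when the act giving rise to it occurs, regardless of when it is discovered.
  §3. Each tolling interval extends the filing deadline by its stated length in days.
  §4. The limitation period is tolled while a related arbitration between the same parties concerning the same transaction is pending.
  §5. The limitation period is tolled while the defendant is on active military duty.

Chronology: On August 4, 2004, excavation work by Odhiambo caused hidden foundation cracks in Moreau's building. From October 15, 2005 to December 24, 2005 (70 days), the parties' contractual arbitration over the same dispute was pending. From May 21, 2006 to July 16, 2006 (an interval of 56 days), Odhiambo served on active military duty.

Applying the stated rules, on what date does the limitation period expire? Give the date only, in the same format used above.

The claim accrued on August 4, 2004, when the wrongful act occurred.
18 months from August 4, 2004 is February 4, 2006.
The pending related arbitration from October 15, 2005 to December 24, 2005 tolled the period for 70 days, extending the deadline to April 15, 2006.
By the time the defendant's active military service began on May 21, 2006, the limitation period had already expired on April 15, 2006; that interval cannot revive it.

April 15, 2006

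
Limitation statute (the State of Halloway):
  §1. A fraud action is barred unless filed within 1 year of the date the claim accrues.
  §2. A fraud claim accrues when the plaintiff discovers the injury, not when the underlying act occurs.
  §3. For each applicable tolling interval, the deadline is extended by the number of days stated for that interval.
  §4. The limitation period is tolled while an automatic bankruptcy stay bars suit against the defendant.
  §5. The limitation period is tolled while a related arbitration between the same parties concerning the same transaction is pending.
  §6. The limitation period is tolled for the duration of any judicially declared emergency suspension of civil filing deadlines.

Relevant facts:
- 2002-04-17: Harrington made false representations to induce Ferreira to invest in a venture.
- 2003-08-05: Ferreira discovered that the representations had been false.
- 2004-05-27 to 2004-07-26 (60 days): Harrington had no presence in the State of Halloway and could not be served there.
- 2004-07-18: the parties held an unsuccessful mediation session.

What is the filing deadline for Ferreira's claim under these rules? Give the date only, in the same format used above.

Accrual is tied to discovery, so the period began on 2003-08-05 rather than on 2002-04-17 when the act occurred.
The untolled deadline — 1 year after 2003-08-05 — is 2004-08-05.
No stated provision tolls the period for the defendant's absence, so the interval from 2004-05-27 to 2004-07-26 has no effect on the deadline.
The other events in the timeline have no effect on the limitation period under the stated rules.

2004-08-05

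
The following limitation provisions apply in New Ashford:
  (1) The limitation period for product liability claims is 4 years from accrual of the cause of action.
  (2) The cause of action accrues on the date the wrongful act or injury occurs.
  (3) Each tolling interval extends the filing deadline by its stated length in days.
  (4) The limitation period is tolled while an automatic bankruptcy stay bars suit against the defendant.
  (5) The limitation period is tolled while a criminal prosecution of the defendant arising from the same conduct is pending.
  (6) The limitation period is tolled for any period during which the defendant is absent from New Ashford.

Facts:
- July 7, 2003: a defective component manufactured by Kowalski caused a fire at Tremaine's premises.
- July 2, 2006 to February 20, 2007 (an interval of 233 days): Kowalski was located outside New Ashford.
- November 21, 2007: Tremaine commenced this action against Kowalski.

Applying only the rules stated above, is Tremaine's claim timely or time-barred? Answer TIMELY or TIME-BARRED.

The claim accrued on July 7, 2003, when the wrongful act occurred.
4 years from July 7, 2003 is July 7, 2007.
The defendant's absence from the jurisdiction from July 2, 2006 to February 20, 2007 tolled the period for 233 days, extending the deadline to February 25, 2008.
The November 21, 2007 filing precedes the February 25, 2008 deadline; the claim is timely.

TIMELY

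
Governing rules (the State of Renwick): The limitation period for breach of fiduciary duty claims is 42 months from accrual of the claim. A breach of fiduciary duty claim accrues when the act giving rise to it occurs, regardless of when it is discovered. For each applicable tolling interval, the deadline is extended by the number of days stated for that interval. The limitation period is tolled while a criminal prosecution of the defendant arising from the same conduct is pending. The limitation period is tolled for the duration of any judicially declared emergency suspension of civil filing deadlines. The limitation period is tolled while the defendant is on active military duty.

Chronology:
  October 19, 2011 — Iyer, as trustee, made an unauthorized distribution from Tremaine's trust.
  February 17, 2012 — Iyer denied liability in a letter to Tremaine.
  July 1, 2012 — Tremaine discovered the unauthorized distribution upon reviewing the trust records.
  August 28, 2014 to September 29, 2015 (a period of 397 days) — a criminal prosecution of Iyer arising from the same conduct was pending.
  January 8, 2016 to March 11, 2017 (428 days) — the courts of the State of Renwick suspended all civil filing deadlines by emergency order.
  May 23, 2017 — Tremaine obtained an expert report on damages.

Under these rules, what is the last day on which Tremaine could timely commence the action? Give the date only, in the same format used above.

July 22, 2017

Accrual is governed by the date of the act, so the period began to run on October 19, 2011; the later discovery on July 1, 2012 is irrelevant under the stated rule.
42 months from October 19, 2011 is April 19, 2015.
The period was tolled for 397 days by the pending criminal prosecution (August 28, 2014 to September 29, 2015), pushing the deadline to May 20, 2016.
The emergency suspension of filing deadlines from January 8, 2016 to March 11, 2017 tolled the period for 428 days, extending the deadline to July 22, 2017.
Nothing else in the chronology tolls or restarts the period.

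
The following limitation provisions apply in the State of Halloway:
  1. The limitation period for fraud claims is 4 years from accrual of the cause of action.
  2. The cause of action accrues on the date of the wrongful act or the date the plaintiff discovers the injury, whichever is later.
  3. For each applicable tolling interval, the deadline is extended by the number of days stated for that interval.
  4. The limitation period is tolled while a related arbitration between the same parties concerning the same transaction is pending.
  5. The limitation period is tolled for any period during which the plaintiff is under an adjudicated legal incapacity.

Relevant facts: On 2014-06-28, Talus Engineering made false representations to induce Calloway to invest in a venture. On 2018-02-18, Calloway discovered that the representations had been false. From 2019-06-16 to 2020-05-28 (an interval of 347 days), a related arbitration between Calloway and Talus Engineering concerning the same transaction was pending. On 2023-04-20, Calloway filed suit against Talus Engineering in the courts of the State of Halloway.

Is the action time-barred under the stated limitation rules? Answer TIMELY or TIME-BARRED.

Taking the later of the act (2014-06-28) and discovery (2018-02-18), the claim accrued on 2018-02-18.
4 years from 2018-02-18 is 2022-02-18.
Because the pending related arbitration ran from 2019-06-16 to 2020-05-28, the deadline is extended by 347 days to 2023-01-31.
Calloway filed on 2023-04-20, after the 2023-01-31 deadline, so the action is time-barred.

TIME-BARRED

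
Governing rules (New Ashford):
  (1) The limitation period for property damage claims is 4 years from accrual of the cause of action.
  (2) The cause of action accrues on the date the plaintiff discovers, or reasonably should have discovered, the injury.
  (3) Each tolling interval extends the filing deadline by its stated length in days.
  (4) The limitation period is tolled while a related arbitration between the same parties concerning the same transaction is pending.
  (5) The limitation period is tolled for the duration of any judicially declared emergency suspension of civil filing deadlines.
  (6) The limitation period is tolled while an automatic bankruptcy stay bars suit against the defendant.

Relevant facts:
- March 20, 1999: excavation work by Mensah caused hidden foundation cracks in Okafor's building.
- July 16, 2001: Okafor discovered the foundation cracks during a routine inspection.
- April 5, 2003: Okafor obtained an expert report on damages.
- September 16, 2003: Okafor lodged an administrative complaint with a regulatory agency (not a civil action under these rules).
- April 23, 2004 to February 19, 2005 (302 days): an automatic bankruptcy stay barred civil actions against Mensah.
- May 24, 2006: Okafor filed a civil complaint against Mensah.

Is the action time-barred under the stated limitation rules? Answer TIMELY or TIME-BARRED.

TIME-BARRED

Accrual is tied to discovery, so the period began on July 16, 2001 rather than on March 20, 1999 when the act occurred.
Adding the 4 years base period to July 16, 2001 gives a deadline of July 16, 2005, before any tolling.
The period was tolled for 302 days by the automatic bankruptcy stay (April 23, 2004 to February 19, 2005), pushing the deadline to May 14, 2006.
Nothing else in the chronology tolls or restarts the period.
The May 24, 2006 filing falls after the May 14, 2006 deadline; the claim is time-barred.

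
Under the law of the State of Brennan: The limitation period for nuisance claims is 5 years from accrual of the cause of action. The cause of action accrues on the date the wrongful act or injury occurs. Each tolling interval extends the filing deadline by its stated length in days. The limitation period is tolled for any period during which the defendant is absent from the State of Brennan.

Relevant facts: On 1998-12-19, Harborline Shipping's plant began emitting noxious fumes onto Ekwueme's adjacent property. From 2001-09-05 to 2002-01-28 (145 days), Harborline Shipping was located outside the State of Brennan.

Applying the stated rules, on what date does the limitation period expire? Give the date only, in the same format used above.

The limitation period began to run on 1998-12-19.
The untolled deadline — 5 years after 1998-12-19 — is 2003-12-19.
Because the defendant's absence from the jurisdiction ran from 2001-09-05 to 2002-01-28, the deadline is extended by 145 days to 2004-05-12.

2004-05-12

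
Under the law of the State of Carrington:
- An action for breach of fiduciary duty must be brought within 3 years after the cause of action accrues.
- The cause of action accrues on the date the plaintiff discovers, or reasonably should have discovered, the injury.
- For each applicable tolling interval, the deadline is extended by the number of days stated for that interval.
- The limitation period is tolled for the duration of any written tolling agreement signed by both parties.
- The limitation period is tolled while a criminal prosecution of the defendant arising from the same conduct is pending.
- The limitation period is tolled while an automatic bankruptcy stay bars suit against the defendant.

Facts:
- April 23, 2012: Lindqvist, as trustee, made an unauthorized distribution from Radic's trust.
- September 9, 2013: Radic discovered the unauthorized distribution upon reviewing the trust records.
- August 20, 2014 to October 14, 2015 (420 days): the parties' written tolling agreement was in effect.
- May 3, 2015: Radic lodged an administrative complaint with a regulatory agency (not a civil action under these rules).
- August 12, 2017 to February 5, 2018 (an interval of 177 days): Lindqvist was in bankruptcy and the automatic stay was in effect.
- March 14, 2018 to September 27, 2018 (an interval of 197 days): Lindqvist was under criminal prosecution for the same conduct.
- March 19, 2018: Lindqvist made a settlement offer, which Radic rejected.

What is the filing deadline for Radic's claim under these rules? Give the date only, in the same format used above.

Under the discovery rule, the claim accrued on September 9, 2013, when Radic discovered the injury — not on the April 23, 2012 date of the underlying act.
The untolled deadline — 3 years after September 9, 2013 — is September 9, 2016.
Because the written tolling agreement ran from August 20, 2014 to October 14, 2015, the deadline is extended by 420 days to November 3, 2017.
The automatic bankruptcy stay from August 12, 2017 to February 5, 2018 tolled the period for 177 days, extending the deadline to April 29, 2018.
The period was tolled for 197 days by the pending criminal prosecution (March 14, 2018 to September 27, 2018), pushing the deadline to November 12, 2018.
None of the other events listed affects the running of the period under the stated rules.

November 12, 2018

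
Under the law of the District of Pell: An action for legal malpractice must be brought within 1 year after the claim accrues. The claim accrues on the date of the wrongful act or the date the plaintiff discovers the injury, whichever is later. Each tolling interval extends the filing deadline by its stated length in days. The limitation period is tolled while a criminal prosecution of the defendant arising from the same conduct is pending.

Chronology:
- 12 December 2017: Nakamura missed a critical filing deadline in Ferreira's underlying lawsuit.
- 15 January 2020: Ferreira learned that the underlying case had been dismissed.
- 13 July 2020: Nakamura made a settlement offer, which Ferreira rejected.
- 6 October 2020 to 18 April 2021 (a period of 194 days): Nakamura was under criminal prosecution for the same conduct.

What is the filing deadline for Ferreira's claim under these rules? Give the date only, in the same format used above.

28 July 2021

The claim accrued on 15 January 2020 — the later of the 12 December 2017 act and the 15 January 2020 discovery.
1 year from 15 January 2020 is 15 January 2021.
Because the pending criminal prosecution ran from 6 October 2020 to 18 April 2021, the deadline is extended by 194 days to 28 July 2021.
Nothing else in the chronology tolls or restarts the period.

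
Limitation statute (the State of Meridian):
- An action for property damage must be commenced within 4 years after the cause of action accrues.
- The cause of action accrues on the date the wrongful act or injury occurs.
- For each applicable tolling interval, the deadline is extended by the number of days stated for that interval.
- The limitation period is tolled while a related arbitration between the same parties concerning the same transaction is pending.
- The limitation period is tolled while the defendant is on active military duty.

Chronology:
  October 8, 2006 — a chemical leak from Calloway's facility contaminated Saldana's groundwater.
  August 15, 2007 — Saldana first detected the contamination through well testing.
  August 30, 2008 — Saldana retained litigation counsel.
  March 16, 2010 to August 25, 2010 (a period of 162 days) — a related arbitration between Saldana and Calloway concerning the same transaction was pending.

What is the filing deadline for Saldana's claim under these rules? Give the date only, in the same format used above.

March 19, 2011

Accrual is governed by the date of the act, so the period began to run on October 8, 2006; the later discovery on August 15, 2007 is irrelevant under the stated rule.
The untolled deadline — 4 years after October 8, 2006 — is October 8, 2010.
The period was tolled for 162 days by the pending related arbitration (March 16, 2010 to August 25, 2010), pushing the deadline to March 19, 2011.
The other events in the timeline have no effect on the limitation period under the stated rules.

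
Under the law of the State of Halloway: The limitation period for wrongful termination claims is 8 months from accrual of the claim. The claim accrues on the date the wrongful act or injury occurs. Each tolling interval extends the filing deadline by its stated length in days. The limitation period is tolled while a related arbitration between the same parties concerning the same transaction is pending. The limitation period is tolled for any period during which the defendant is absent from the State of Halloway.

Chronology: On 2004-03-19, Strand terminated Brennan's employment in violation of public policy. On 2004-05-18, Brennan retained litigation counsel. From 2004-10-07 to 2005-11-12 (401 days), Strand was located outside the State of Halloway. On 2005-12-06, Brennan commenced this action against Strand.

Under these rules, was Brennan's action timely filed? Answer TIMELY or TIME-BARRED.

TIMELY

The limitation period began to run on 2004-03-19.
The untolled deadline — 8 months after 2004-03-19 — is 2004-11-19.
Because the defendant's absence from the jurisdiction ran from 2004-10-07 to 2005-11-12, the deadline is extended by 401 days to 2005-12-25.
None of the other events listed affects the running of the period under the stated rules.
Brennan filed on 2005-12-06, before the 2005-12-25 deadline, so the action is timely.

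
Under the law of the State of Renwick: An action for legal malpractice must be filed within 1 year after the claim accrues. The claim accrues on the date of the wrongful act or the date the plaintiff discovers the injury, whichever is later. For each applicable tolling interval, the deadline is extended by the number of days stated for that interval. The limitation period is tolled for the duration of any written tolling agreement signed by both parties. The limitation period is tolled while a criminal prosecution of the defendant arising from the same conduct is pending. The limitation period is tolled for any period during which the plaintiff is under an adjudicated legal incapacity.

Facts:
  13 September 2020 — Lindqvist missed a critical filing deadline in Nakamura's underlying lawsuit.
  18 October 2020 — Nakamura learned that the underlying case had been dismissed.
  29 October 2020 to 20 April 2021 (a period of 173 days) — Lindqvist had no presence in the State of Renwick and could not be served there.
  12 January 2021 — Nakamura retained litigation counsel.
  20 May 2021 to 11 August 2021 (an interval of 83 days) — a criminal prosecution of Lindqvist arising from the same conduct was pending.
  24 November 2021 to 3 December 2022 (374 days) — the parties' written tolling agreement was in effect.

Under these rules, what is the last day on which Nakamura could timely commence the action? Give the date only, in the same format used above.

Because discovery on 18 October 2020 post-dates the 13 September 2020 act, accrual under the later-of rule falls on 18 October 2020.
The untolled deadline — 1 year after 18 October 2020 — is 18 October 2021.
Because the pending criminal prosecution ran from 20 May 2021 to 11 August 2021, the deadline is extended by 83 days to 9 January 2022.
The written tolling agreement from 24 November 2021 to 3 December 2022 tolled the period for 374 days, extending the deadline to 18 January 2023.
No stated provision tolls the period for the defendant's absence, so the interval from 29 October 2020 to 20 April 2021 has no effect on the deadline.
None of the other events listed affects the running of the period under the stated rules.

18 January 2023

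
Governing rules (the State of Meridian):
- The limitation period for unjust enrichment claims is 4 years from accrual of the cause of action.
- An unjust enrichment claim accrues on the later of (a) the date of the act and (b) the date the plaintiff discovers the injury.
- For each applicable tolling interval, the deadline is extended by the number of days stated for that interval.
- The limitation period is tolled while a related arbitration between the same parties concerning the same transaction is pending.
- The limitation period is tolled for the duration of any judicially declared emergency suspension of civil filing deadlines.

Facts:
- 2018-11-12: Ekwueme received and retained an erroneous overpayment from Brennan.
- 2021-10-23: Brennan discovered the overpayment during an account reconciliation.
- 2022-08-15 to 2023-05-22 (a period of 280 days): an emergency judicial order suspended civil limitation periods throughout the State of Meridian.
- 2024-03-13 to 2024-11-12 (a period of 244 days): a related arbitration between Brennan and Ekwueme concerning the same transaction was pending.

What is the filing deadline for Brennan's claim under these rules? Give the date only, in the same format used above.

Taking the later of the act (2018-11-12) and discovery (2021-10-23), the claim accrued on 2021-10-23.
4 years from 2021-10-23 is 2025-10-23.
The period was tolled for 280 days by the emergency suspension of filing deadlines (2022-08-15 to 2023-05-22), pushing the deadline to 2026-07-30.
The pending related arbitration from 2024-03-13 to 2024-11-12 tolled the period for 244 days, extending the deadline to 2027-03-31.

2027-03-31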